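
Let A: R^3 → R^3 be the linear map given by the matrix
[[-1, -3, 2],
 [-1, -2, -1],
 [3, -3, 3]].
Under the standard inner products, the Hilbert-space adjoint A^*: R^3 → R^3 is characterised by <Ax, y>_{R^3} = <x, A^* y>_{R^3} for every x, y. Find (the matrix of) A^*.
A^* = A^T =
[[-1, -1, 3],
 [-3, -2, -3],
 [2, -1, 3]]

For real matrices with standard dot products, the defining identity <Ax, y> = <x, A^* y> gives (Ax)^T y = x^T (A^*) y, i.e. x^T A^T y = x^T (A^*) y. Since this holds for all x, y, we must have A^* = A^T. Therefore
A^* =
[[-1, -1, 3],
 [-3, -2, -3],
 [2, -1, 3]].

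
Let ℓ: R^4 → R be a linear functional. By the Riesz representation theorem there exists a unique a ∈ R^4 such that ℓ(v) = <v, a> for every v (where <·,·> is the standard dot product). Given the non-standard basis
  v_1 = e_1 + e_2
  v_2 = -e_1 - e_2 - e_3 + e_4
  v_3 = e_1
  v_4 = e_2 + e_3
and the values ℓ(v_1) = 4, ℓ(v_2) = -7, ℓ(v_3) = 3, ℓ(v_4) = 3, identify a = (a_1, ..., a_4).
a = (3, 1, 2, -1)

Write a = (a_1, ..., a_4) in the standard basis. For each basis vector v_i, ℓ(v_i) = <v_i, a> is a linear equation in the a_j's. Collect the n equations into a matrix system V a = ℓ, where row i of V is v_i (expressed in the standard basis). Since V is invertible (lower-triangular with 1s on the diagonal, up to permutation), solve by back-substitution:
  V =
[[1, 1, 0, 0],
 [-1, -1, -1, 1],
 [1, 0, 0, 0],
 [0, 1, 1, 0]]
  V a = (4, -7, 3, 3)
Solving gives a = (3, 1, 2, -1).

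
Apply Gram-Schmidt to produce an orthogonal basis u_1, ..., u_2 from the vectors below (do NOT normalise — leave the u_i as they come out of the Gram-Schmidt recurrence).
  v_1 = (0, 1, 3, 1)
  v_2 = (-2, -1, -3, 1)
Orthogonal basis:
  u_1 = (0, 1, 3, 1)
  u_2 = (-2, -2/11, -6/11, 20/11)

Apply the Gram-Schmidt recurrence
  u_1 = v_1
  u_i = v_i − Σ_{j<i} ((v_i · u_j) / (u_j · u_j)) · u_j.

Step by step this gives:
  u_1 = (0, 1, 3, 1)
  u_2 = (-2, -2/11, -6/11, 20/11)

Orthogonality check:
  u_2 · u_1 = 0 (should be 0)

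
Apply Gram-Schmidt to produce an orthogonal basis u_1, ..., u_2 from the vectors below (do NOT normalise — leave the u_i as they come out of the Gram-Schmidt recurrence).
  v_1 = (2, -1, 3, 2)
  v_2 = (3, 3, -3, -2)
Orthogonal basis:
  u_1 = (2, -1, 3, 2)
  u_2 = (37/9, 22/9, -4/3, -8/9)

Apply the Gram-Schmidt recurrence
  u_1 = v_1
  u_i = v_i − Σ_{j<i} ((v_i · u_j) / (u_j · u_j)) · u_j.

Step by step this gives:
  u_1 = (2, -1, 3, 2)
  u_2 = (37/9, 22/9, -4/3, -8/9)

Orthogonality check:
  u_2 · u_1 = 0 (should be 0)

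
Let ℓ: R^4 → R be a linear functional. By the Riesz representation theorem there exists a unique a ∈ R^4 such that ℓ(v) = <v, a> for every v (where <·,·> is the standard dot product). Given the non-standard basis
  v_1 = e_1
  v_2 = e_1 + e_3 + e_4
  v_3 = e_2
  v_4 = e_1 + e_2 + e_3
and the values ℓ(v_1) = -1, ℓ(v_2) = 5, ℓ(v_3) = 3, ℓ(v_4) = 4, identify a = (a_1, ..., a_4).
a = (-1, 3, 2, 4)

Write a = (a_1, ..., a_4) in the standard basis. For each basis vector v_i, ℓ(v_i) = <v_i, a> is a linear equation in the a_j's. Collect the n equations into a matrix system V a = ℓ, where row i of V is v_i (expressed in the standard basis). Since V is invertible (lower-triangular with 1s on the diagonal, up to permutation), solve by back-substitution:
  V =
[[1, 0, 0, 0],
 [1, 0, 1, 1],
 [0, 1, 0, 0],
 [1, 1, 1, 0]]
  V a = (-1, 5, 3, 4)
Solving gives a = (-1, 3, 2, 4).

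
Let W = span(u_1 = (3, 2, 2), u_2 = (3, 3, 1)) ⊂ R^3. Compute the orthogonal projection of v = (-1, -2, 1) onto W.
proj_W(v) = (-15/17, -71/34, 31/34)

Set up U = [u_1 | ... | u_2] ∈ R^(3×2). The projector onto W = col(U) is P = U (U^T U)^(-1) U^T.
Compute U^T U =
  [17, 17]
  [17, 19],
and U^T v = (-5, -8).
Solve U^T U · c = U^T v for the coefficients: c = (41/34, -3/2). The projection is proj_W(v) = U c.
Check: (v - proj_W(v)) · u_1 = 0  (should be 0).
Check: (v - proj_W(v)) · u_2 = 0  (should be 0).
Result: proj_W(v) = (-15/17, -71/34, 31/34).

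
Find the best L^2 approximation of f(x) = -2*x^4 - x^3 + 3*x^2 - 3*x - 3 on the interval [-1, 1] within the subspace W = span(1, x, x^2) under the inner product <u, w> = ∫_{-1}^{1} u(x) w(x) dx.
g(x) = 9*x^2/7 - 18*x/5 - 99/35

The best approximation g ∈ W is the orthogonal projection of f onto W. Writing g = a_0 + a_1 x + a_2 x^2, the coefficients solve the normal equations G · a = b where
  G_{ij} = <φ_i, φ_j> and b_i = <f, φ_i>, with φ_0 = 1, φ_1 = x, φ_2 = x^2.
G =
  [2, 0, 2/3]
  [0, 2/3, 0]
  [2/3, 0, 2/5],
b = (-24/5, -12/5, -48/35).
Solving gives a_0 = -99/35, a_1 = -18/5, a_2 = 9/7, so
  g(x) = 9*x^2/7 - 18*x/5 - 99/35.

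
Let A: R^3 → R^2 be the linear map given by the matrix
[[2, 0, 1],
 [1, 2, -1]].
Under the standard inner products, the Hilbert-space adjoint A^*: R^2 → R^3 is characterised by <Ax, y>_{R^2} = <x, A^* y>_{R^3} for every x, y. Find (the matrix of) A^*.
A^* = A^T =
[[2, 1],
 [0, 2],
 [1, -1]]

For real matrices with standard dot products, the defining identity <Ax, y> = <x, A^* y> gives (Ax)^T y = x^T (A^*) y, i.e. x^T A^T y = x^T (A^*) y. Since this holds for all x, y, we must have A^* = A^T. Therefore
A^* =
[[2, 1],
 [0, 2],
 [1, -1]].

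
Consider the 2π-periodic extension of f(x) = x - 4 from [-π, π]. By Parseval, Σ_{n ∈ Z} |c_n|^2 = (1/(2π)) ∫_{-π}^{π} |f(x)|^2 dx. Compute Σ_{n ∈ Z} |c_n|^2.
Σ |c_n|^2 = π^2/3 + 16

Expand and integrate term by term over [-π, π]:
  ∫ (x)^2 dx = 1·(2π^3/3); ∫ 2·1·(-4)·x dx = 0 (odd integrand); ∫ (-4)^2 dx = 16·2π.
So (1/(2π)) ∫_{-π}^{π} (x - 4)^2 dx = 1π^2/3 + 16 = π^2/3 + 16.
Parseval ⇒ Σ |c_n|^2 = π^2/3 + 16.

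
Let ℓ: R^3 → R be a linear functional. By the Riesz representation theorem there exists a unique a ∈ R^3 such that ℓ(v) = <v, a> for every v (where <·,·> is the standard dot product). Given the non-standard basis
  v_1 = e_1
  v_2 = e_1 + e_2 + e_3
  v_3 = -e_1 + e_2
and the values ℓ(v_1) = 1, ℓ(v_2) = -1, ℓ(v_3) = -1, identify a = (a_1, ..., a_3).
a = (1, 0, -2)

Write a = (a_1, ..., a_3) in the standard basis. For each basis vector v_i, ℓ(v_i) = <v_i, a> is a linear equation in the a_j's. Collect the n equations into a matrix system V a = ℓ, where row i of V is v_i (expressed in the standard basis). Since V is invertible (lower-triangular with 1s on the diagonal, up to permutation), solve by back-substitution:
  V =
[[1, 0, 0],
 [1, 1, 1],
 [-1, 1, 0]]
  V a = (1, -1, -1)
Solving gives a = (1, 0, -2).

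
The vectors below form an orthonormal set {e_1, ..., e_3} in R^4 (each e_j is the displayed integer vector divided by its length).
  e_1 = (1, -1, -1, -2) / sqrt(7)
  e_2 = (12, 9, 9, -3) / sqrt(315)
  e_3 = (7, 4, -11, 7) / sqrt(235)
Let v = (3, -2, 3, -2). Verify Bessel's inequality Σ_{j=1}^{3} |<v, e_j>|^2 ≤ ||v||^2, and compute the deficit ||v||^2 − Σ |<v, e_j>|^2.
Σ |<v, e_j>|^2 = 861/47; ||v||^2 = 26; deficit = 361/47

Write each e_j = u_j / sqrt(<u_j, u_j>) where u_j is the displayed integer vector. Then <v, e_j> = <v, u_j> / sqrt(<u_j, u_j>), so |<v, e_j>|^2 = <v, u_j>^2 / <u_j, u_j>.
Coefficients: <v, e_1> = 6/sqrt(7), <v, e_2> = 51/sqrt(315), <v, e_3> = -34/sqrt(235).
Square and sum: Σ |<v, e_j>|^2 = 861/47.
Compute ||v||^2 = v·v = 26.
Deficit = 26 − 861/47 = 361/47 ≥ 0, confirming Bessel's inequality. (The deficit equals ||v − Σ <v,e_j> e_j||^2, the squared distance from v to span{e_j}.)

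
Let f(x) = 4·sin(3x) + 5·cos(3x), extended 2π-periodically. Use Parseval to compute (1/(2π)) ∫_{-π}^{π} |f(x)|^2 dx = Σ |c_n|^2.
Σ |c_n|^2 = 41/2

Expand |f|^2 and use orthogonality of {sin(nx), cos(mx)} on [-π, π]:
  ∫_{-π}^{π} sin(nx)^2 dx = π, ∫ cos(mx)^2 dx = π, and cross terms integrate to 0.
So ∫_{-π}^{π} f(x)^2 dx = 4^2 · π + 5^2 · π = (16 + 25)π.
Divide by 2π: (16 + 25)/2 = 41/2.
By Parseval, this equals Σ |c_n|^2.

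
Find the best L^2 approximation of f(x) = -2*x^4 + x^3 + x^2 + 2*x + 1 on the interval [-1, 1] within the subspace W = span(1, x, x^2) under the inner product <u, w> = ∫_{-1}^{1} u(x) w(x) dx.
g(x) = -5*x^2/7 + 13*x/5 + 41/35

The best approximation g ∈ W is the orthogonal projection of f onto W. Writing g = a_0 + a_1 x + a_2 x^2, the coefficients solve the normal equations G · a = b where
  G_{ij} = <φ_i, φ_j> and b_i = <f, φ_i>, with φ_0 = 1, φ_1 = x, φ_2 = x^2.
G =
  [2, 0, 2/3]
  [0, 2/3, 0]
  [2/3, 0, 2/5],
b = (28/15, 26/15, 52/105).
Solving gives a_0 = 41/35, a_1 = 13/5, a_2 = -5/7, so
  g(x) = -5*x^2/7 + 13*x/5 + 41/35.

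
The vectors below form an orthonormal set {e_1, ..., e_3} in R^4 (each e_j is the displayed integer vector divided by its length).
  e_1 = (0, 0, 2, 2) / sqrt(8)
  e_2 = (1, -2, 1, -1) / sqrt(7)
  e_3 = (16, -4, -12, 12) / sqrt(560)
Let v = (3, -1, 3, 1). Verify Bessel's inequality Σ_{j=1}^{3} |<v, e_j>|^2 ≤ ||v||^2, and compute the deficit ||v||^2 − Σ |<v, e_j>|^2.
Σ |<v, e_j>|^2 = 82/5; ||v||^2 = 20; deficit = 18/5

Write each e_j = u_j / sqrt(<u_j, u_j>) where u_j is the displayed integer vector. Then <v, e_j> = <v, u_j> / sqrt(<u_j, u_j>), so |<v, e_j>|^2 = <v, u_j>^2 / <u_j, u_j>.
Coefficients: <v, e_1> = 8/sqrt(8), <v, e_2> = 7/sqrt(7), <v, e_3> = 28/sqrt(560).
Square and sum: Σ |<v, e_j>|^2 = 82/5.
Compute ||v||^2 = v·v = 20.
Deficit = 20 − 82/5 = 18/5 ≥ 0, confirming Bessel's inequality. (The deficit equals ||v − Σ <v,e_j> e_j||^2, the squared distance from v to span{e_j}.)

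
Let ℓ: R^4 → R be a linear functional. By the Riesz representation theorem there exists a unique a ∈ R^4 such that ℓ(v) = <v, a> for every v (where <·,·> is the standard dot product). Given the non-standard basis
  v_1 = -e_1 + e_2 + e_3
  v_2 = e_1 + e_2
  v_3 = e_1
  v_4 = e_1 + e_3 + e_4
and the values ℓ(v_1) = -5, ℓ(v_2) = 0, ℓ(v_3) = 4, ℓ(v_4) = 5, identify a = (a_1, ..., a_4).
a = (4, -4, 3, -2)

Write a = (a_1, ..., a_4) in the standard basis. For each basis vector v_i, ℓ(v_i) = <v_i, a> is a linear equation in the a_j's. Collect the n equations into a matrix system V a = ℓ, where row i of V is v_i (expressed in the standard basis). Since V is invertible (lower-triangular with 1s on the diagonal, up to permutation), solve by back-substitution:
  V =
[[-1, 1, 1, 0],
 [1, 1, 0, 0],
 [1, 0, 0, 0],
 [1, 0, 1, 1]]
  V a = (-5, 0, 4, 5)
Solving gives a = (4, -4, 3, -2).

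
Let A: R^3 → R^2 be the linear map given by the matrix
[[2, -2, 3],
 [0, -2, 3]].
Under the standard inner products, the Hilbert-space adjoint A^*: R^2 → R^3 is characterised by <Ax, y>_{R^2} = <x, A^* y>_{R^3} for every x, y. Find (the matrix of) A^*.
A^* = A^T =
[[2, 0],
 [-2, -2],
 [3, 3]]

For real matrices with standard dot products, the defining identity <Ax, y> = <x, A^* y> gives (Ax)^T y = x^T (A^*) y, i.e. x^T A^T y = x^T (A^*) y. Since this holds for all x, y, we must have A^* = A^T. Therefore
A^* =
[[2, 0],
 [-2, -2],
 [3, 3]].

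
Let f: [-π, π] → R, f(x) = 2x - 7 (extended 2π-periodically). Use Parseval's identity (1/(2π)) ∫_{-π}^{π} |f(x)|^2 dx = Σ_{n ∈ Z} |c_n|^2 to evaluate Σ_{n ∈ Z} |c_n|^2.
Σ |c_n|^2 = 4π^2/3 + 49

Expand and integrate term by term over [-π, π]:
  ∫ (2x)^2 dx = 4·(2π^3/3); ∫ 2·2·(-7)·x dx = 0 (odd integrand); ∫ (-7)^2 dx = 49·2π.
So (1/(2π)) ∫_{-π}^{π} (2x - 7)^2 dx = 4π^2/3 + 49 = 4π^2/3 + 49.
Parseval ⇒ Σ |c_n|^2 = 4π^2/3 + 49.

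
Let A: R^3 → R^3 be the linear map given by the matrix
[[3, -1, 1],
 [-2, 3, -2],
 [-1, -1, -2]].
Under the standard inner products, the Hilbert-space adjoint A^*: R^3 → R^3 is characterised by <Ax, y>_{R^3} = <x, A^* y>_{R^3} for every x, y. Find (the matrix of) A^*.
A^* = A^T =
[[3, -2, -1],
 [-1, 3, -1],
 [1, -2, -2]]

For real matrices with standard dot products, the defining identity <Ax, y> = <x, A^* y> gives (Ax)^T y = x^T (A^*) y, i.e. x^T A^T y = x^T (A^*) y. Since this holds for all x, y, we must have A^* = A^T. Therefore
A^* =
[[3, -2, -1],
 [-1, 3, -1],
 [1, -2, -2]].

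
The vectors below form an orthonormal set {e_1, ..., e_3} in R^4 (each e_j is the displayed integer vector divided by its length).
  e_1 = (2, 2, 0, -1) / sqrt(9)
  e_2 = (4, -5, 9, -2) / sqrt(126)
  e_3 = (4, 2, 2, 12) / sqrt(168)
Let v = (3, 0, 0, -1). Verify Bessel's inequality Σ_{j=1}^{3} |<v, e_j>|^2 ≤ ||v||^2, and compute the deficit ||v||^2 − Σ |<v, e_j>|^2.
Σ |<v, e_j>|^2 = 7; ||v||^2 = 10; deficit = 3

Write each e_j = u_j / sqrt(<u_j, u_j>) where u_j is the displayed integer vector. Then <v, e_j> = <v, u_j> / sqrt(<u_j, u_j>), so |<v, e_j>|^2 = <v, u_j>^2 / <u_j, u_j>.
Coefficients: <v, e_1> = 7/sqrt(9), <v, e_2> = 14/sqrt(126), <v, e_3> = 0/sqrt(168).
Square and sum: Σ |<v, e_j>|^2 = 7.
Compute ||v||^2 = v·v = 10.
Deficit = 10 − 7 = 3 ≥ 0, confirming Bessel's inequality. (The deficit equals ||v − Σ <v,e_j> e_j||^2, the squared distance from v to span{e_j}.)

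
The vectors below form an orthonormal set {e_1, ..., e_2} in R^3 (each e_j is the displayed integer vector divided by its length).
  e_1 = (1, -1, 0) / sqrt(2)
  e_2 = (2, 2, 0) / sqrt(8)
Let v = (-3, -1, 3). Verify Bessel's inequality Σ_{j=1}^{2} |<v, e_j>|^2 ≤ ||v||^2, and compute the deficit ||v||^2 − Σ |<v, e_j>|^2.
Σ |<v, e_j>|^2 = 10; ||v||^2 = 19; deficit = 9

Write each e_j = u_j / sqrt(<u_j, u_j>) where u_j is the displayed integer vector. Then <v, e_j> = <v, u_j> / sqrt(<u_j, u_j>), so |<v, e_j>|^2 = <v, u_j>^2 / <u_j, u_j>.
Coefficients: <v, e_1> = -2/sqrt(2), <v, e_2> = -8/sqrt(8).
Square and sum: Σ |<v, e_j>|^2 = 10.
Compute ||v||^2 = v·v = 19.
Deficit = 19 − 10 = 9 ≥ 0, confirming Bessel's inequality. (The deficit equals ||v − Σ <v,e_j> e_j||^2, the squared distance from v to span{e_j}.)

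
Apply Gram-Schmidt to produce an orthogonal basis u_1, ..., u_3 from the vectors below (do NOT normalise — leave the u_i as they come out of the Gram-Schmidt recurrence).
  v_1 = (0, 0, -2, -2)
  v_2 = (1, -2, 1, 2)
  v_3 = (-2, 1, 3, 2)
Orthogonal basis:
  u_1 = (0, 0, -2, -2)
  u_2 = (1, -2, -1/2, 1/2)
  u_3 = (-13/11, -7/11, 1/11, -1/11)

Apply the Gram-Schmidt recurrence
  u_1 = v_1
  u_i = v_i − Σ_{j<i} ((v_i · u_j) / (u_j · u_j)) · u_j.

Step by step this gives:
  u_1 = (0, 0, -2, -2)
  u_2 = (1, -2, -1/2, 1/2)
  u_3 = (-13/11, -7/11, 1/11, -1/11)

Orthogonality check:
  u_2 · u_1 = 0 (should be 0)
  u_3 · u_1 = 0 (should be 0)
  u_3 · u_2 = 0 (should be 0)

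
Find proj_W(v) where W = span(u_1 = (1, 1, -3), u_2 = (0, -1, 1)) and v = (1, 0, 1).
proj_W(v) = (0, -1/2, 1/2)

Set up U = [u_1 | ... | u_2] ∈ R^(3×2). The projector onto W = col(U) is P = U (U^T U)^(-1) U^T.
Compute U^T U =
  [11, -4]
  [-4, 2],
and U^T v = (-2, 1).
Solve U^T U · c = U^T v for the coefficients: c = (0, 1/2). The projection is proj_W(v) = U c.
Check: (v - proj_W(v)) · u_1 = 0  (should be 0).
Check: (v - proj_W(v)) · u_2 = 0  (should be 0).
Result: proj_W(v) = (0, -1/2, 1/2).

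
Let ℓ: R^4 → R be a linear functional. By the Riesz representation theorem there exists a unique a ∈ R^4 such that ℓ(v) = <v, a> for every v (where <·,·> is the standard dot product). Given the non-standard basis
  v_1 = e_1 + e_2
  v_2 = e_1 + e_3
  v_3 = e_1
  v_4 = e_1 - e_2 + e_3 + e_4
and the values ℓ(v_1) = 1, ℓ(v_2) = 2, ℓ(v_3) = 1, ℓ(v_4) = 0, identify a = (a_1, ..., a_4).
a = (1, 0, 1, -2)

Write a = (a_1, ..., a_4) in the standard basis. For each basis vector v_i, ℓ(v_i) = <v_i, a> is a linear equation in the a_j's. Collect the n equations into a matrix system V a = ℓ, where row i of V is v_i (expressed in the standard basis). Since V is invertible (lower-triangular with 1s on the diagonal, up to permutation), solve by back-substitution:
  V =
[[1, 1, 0, 0],
 [1, 0, 1, 0],
 [1, 0, 0, 0],
 [1, -1, 1, 1]]
  V a = (1, 2, 1, 0)
Solving gives a = (1, 0, 1, -2).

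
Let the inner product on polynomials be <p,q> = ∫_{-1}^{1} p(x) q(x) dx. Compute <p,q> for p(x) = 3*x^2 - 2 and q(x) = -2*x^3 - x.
<p,q> = 0

Expand the product: p(x)·q(x) = -6*x^5 + x^3 + 2*x.
∫_{-1}^{1} of each monomial x^k gives [2/(k+1) if k even, 0 if k odd]. Integrating term-by-term (or equivalently evaluating the antiderivative F(x) = -x^6 + x^4/4 + x^2 at the endpoints):
  F(1) − F(−1) = 1/4 − (1/4) = 0.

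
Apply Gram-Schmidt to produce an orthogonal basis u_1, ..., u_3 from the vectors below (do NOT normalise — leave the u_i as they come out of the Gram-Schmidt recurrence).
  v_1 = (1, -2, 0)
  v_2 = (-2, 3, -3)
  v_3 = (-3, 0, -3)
Orthogonal basis:
  u_1 = (1, -2, 0)
  u_2 = (-2/5, -1/5, -3)
  u_3 = (-45/23, -45/46, 15/46)

Apply the Gram-Schmidt recurrence
  u_1 = v_1
  u_i = v_i − Σ_{j<i} ((v_i · u_j) / (u_j · u_j)) · u_j.

Step by step this gives:
  u_1 = (1, -2, 0)
  u_2 = (-2/5, -1/5, -3)
  u_3 = (-45/23, -45/46, 15/46)

Orthogonality check:
  u_2 · u_1 = 0 (should be 0)
  u_3 · u_1 = 0 (should be 0)
  u_3 · u_2 = 0 (should be 0)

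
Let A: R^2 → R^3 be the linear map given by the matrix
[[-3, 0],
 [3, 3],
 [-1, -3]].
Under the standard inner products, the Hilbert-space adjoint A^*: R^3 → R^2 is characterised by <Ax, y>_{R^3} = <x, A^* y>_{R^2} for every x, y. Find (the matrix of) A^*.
A^* = A^T =
[[-3, 3, -1],
 [0, 3, -3]]

For real matrices with standard dot products, the defining identity <Ax, y> = <x, A^* y> gives (Ax)^T y = x^T (A^*) y, i.e. x^T A^T y = x^T (A^*) y. Since this holds for all x, y, we must have A^* = A^T. Therefore
A^* =
[[-3, 3, -1],
 [0, 3, -3]].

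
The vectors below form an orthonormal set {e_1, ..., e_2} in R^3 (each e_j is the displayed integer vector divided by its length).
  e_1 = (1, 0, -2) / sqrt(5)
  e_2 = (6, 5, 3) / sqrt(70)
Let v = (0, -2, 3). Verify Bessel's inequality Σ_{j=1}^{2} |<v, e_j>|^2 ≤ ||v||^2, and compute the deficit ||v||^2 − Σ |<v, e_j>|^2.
Σ |<v, e_j>|^2 = 101/14; ||v||^2 = 13; deficit = 81/14

Write each e_j = u_j / sqrt(<u_j, u_j>) where u_j is the displayed integer vector. Then <v, e_j> = <v, u_j> / sqrt(<u_j, u_j>), so |<v, e_j>|^2 = <v, u_j>^2 / <u_j, u_j>.
Coefficients: <v, e_1> = -6/sqrt(5), <v, e_2> = -1/sqrt(70).
Square and sum: Σ |<v, e_j>|^2 = 101/14.
Compute ||v||^2 = v·v = 13.
Deficit = 13 − 101/14 = 81/14 ≥ 0, confirming Bessel's inequality. (The deficit equals ||v − Σ <v,e_j> e_j||^2, the squared distance from v to span{e_j}.)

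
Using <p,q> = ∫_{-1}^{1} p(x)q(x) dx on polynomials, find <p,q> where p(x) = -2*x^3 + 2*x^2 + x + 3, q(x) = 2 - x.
<p,q> = 74/5

Expand the product: p(x)·q(x) = 2*x^4 - 6*x^3 + 3*x^2 - x + 6.
∫_{-1}^{1} of each monomial x^k gives [2/(k+1) if k even, 0 if k odd]. Integrating term-by-term (or equivalently evaluating the antiderivative F(x) = 2*x^5/5 - 3*x^4/2 + x^3 - x^2/2 + 6*x at the endpoints):
  F(1) − F(−1) = 27/5 − (-47/5) = 74/5.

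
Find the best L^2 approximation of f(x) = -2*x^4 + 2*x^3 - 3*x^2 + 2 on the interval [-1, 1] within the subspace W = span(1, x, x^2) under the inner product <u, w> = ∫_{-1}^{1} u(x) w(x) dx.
g(x) = -33*x^2/7 + 6*x/5 + 76/35

The best approximation g ∈ W is the orthogonal projection of f onto W. Writing g = a_0 + a_1 x + a_2 x^2, the coefficients solve the normal equations G · a = b where
  G_{ij} = <φ_i, φ_j> and b_i = <f, φ_i>, with φ_0 = 1, φ_1 = x, φ_2 = x^2.
G =
  [2, 0, 2/3]
  [0, 2/3, 0]
  [2/3, 0, 2/5],
b = (6/5, 4/5, -46/105).
Solving gives a_0 = 76/35, a_1 = 6/5, a_2 = -33/7, so
  g(x) = -33*x^2/7 + 6*x/5 + 76/35.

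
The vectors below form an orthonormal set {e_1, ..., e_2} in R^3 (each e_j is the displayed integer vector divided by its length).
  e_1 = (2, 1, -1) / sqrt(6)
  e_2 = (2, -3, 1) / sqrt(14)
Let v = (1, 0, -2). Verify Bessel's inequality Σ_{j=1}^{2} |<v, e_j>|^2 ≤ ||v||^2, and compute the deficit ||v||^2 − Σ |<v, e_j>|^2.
Σ |<v, e_j>|^2 = 8/3; ||v||^2 = 5; deficit = 7/3

Write each e_j = u_j / sqrt(<u_j, u_j>) where u_j is the displayed integer vector. Then <v, e_j> = <v, u_j> / sqrt(<u_j, u_j>), so |<v, e_j>|^2 = <v, u_j>^2 / <u_j, u_j>.
Coefficients: <v, e_1> = 4/sqrt(6), <v, e_2> = 0/sqrt(14).
Square and sum: Σ |<v, e_j>|^2 = 8/3.
Compute ||v||^2 = v·v = 5.
Deficit = 5 − 8/3 = 7/3 ≥ 0, confirming Bessel's inequality. (The deficit equals ||v − Σ <v,e_j> e_j||^2, the squared distance from v to span{e_j}.)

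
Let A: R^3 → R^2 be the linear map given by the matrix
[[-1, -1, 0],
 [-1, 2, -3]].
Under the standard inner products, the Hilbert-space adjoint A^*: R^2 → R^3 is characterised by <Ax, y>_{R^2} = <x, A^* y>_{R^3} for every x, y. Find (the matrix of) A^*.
A^* = A^T =
[[-1, -1],
 [-1, 2],
 [0, -3]]

For real matrices with standard dot products, the defining identity <Ax, y> = <x, A^* y> gives (Ax)^T y = x^T (A^*) y, i.e. x^T A^T y = x^T (A^*) y. Since this holds for all x, y, we must have A^* = A^T. Therefore
A^* =
[[-1, -1],
 [-1, 2],
 [0, -3]].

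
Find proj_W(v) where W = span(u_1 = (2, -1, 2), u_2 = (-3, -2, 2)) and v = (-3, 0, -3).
proj_W(v) = (-163/51, 50/51, -118/51)

Set up U = [u_1 | ... | u_2] ∈ R^(3×2). The projector onto W = col(U) is P = U (U^T U)^(-1) U^T.
Compute U^T U =
  [9, 0]
  [0, 17],
and U^T v = (-12, 3).
Solve U^T U · c = U^T v for the coefficients: c = (-4/3, 3/17). The projection is proj_W(v) = U c.
Check: (v - proj_W(v)) · u_1 = 0  (should be 0).
Check: (v - proj_W(v)) · u_2 = 0  (should be 0).
Result: proj_W(v) = (-163/51, 50/51, -118/51).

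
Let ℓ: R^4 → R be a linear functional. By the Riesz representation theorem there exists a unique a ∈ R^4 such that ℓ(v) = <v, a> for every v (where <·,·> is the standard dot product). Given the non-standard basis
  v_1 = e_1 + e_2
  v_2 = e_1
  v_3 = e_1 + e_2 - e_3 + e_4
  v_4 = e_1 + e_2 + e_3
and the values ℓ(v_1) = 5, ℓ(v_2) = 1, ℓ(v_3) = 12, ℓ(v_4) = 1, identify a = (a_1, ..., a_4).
a = (1, 4, -4, 3)

Write a = (a_1, ..., a_4) in the standard basis. For each basis vector v_i, ℓ(v_i) = <v_i, a> is a linear equation in the a_j's. Collect the n equations into a matrix system V a = ℓ, where row i of V is v_i (expressed in the standard basis). Since V is invertible (lower-triangular with 1s on the diagonal, up to permutation), solve by back-substitution:
  V =
[[1, 1, 0, 0],
 [1, 0, 0, 0],
 [1, 1, -1, 1],
 [1, 1, 1, 0]]
  V a = (5, 1, 12, 1)
Solving gives a = (1, 4, -4, 3).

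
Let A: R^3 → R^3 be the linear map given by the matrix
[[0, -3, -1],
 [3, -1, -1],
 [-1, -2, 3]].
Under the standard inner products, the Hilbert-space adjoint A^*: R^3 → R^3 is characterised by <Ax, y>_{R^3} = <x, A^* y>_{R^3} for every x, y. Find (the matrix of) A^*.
A^* = A^T =
[[0, 3, -1],
 [-3, -1, -2],
 [-1, -1, 3]]

For real matrices with standard dot products, the defining identity <Ax, y> = <x, A^* y> gives (Ax)^T y = x^T (A^*) y, i.e. x^T A^T y = x^T (A^*) y. Since this holds for all x, y, we must have A^* = A^T. Therefore
A^* =
[[0, 3, -1],
 [-3, -1, -2],
 [-1, -1, 3]].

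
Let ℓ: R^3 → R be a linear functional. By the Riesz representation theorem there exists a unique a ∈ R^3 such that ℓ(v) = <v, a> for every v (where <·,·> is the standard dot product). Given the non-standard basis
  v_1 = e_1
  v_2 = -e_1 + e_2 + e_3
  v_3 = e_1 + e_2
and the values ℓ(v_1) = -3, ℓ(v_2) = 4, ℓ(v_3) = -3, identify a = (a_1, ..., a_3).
a = (-3, 0, 1)

Write a = (a_1, ..., a_3) in the standard basis. For each basis vector v_i, ℓ(v_i) = <v_i, a> is a linear equation in the a_j's. Collect the n equations into a matrix system V a = ℓ, where row i of V is v_i (expressed in the standard basis). Since V is invertible (lower-triangular with 1s on the diagonal, up to permutation), solve by back-substitution:
  V =
[[1, 0, 0],
 [-1, 1, 1],
 [1, 1, 0]]
  V a = (-3, 4, -3)
Solving gives a = (-3, 0, 1).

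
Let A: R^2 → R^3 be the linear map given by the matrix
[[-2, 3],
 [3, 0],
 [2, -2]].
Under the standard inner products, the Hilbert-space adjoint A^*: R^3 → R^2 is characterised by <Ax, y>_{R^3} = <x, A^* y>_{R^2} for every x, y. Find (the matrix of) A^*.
A^* = A^T =
[[-2, 3, 2],
 [3, 0, -2]]

For real matrices with standard dot products, the defining identity <Ax, y> = <x, A^* y> gives (Ax)^T y = x^T (A^*) y, i.e. x^T A^T y = x^T (A^*) y. Since this holds for all x, y, we must have A^* = A^T. Therefore
A^* =
[[-2, 3, 2],
 [3, 0, -2]].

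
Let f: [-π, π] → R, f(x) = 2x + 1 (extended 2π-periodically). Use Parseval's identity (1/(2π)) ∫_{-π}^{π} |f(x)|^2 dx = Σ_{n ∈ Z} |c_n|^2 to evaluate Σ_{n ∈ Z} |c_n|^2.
Σ |c_n|^2 = 4π^2/3 + 1

Expand and integrate term by term over [-π, π]:
  ∫ (2x)^2 dx = 4·(2π^3/3); ∫ 2·2·(1)·x dx = 0 (odd integrand); ∫ 1^2 dx = 1·2π.
So (1/(2π)) ∫_{-π}^{π} (2x + 1)^2 dx = 4π^2/3 + 1 = 4π^2/3 + 1.
Parseval ⇒ Σ |c_n|^2 = 4π^2/3 + 1.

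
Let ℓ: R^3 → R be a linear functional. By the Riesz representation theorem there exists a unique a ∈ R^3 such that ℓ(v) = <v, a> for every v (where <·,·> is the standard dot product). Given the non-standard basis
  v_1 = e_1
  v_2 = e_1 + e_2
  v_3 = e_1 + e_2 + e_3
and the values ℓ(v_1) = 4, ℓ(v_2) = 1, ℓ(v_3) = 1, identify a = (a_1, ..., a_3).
a = (4, -3, 0)

Write a = (a_1, ..., a_3) in the standard basis. For each basis vector v_i, ℓ(v_i) = <v_i, a> is a linear equation in the a_j's. Collect the n equations into a matrix system V a = ℓ, where row i of V is v_i (expressed in the standard basis). Since V is invertible (lower-triangular with 1s on the diagonal, up to permutation), solve by back-substitution:
  V =
[[1, 0, 0],
 [1, 1, 0],
 [1, 1, 1]]
  V a = (4, 1, 1)
Solving gives a = (4, -3, 0).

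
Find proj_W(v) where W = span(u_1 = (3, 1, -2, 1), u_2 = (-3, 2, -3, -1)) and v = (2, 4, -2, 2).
proj_W(v) = (774/341, 624/341, -1126/341, 258/341)

Set up U = [u_1 | ... | u_2] ∈ R^(4×2). The projector onto W = col(U) is P = U (U^T U)^(-1) U^T.
Compute U^T U =
  [15, -2]
  [-2, 23],
and U^T v = (16, 6).
Solve U^T U · c = U^T v for the coefficients: c = (380/341, 122/341). The projection is proj_W(v) = U c.
Check: (v - proj_W(v)) · u_1 = 0  (should be 0).
Check: (v - proj_W(v)) · u_2 = 0  (should be 0).
Result: proj_W(v) = (774/341, 624/341, -1126/341, 258/341).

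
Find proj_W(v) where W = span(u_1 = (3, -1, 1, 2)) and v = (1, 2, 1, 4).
proj_W(v) = (2, -2/3, 2/3, 4/3)

Set up U = [u_1 | ... | u_1] ∈ R^(4×1). The projector onto W = col(U) is P = U (U^T U)^(-1) U^T.
Compute U^T U =
  [15],
and U^T v = (10).
Solve U^T U · c = U^T v for the coefficients: c = (2/3). The projection is proj_W(v) = U c.
Check: (v - proj_W(v)) · u_1 = 0  (should be 0).
Result: proj_W(v) = (2, -2/3, 2/3, 4/3).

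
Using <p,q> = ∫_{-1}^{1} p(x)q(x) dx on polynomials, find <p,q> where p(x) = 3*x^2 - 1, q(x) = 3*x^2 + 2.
<p,q> = 8/5

Expand the product: p(x)·q(x) = 9*x^4 + 3*x^2 - 2.
∫_{-1}^{1} of each monomial x^k gives [2/(k+1) if k even, 0 if k odd]. Integrating term-by-term (or equivalently evaluating the antiderivative F(x) = 9*x^5/5 + x^3 - 2*x at the endpoints):
  F(1) − F(−1) = 4/5 − (-4/5) = 8/5.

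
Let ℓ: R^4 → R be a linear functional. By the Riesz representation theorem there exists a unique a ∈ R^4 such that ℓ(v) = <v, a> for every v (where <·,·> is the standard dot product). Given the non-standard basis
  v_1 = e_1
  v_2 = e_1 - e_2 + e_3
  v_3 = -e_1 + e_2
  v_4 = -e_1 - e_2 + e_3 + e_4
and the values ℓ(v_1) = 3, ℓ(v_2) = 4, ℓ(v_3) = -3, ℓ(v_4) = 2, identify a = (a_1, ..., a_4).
a = (3, 0, 1, 4)

Write a = (a_1, ..., a_4) in the standard basis. For each basis vector v_i, ℓ(v_i) = <v_i, a> is a linear equation in the a_j's. Collect the n equations into a matrix system V a = ℓ, where row i of V is v_i (expressed in the standard basis). Since V is invertible (lower-triangular with 1s on the diagonal, up to permutation), solve by back-substitution:
  V =
[[1, 0, 0, 0],
 [1, -1, 1, 0],
 [-1, 1, 0, 0],
 [-1, -1, 1, 1]]
  V a = (3, 4, -3, 2)
Solving gives a = (3, 0, 1, 4).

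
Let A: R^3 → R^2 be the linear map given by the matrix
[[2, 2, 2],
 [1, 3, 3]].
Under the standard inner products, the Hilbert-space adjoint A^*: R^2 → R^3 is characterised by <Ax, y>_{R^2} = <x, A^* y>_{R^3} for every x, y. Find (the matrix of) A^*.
A^* = A^T =
[[2, 1],
 [2, 3],
 [2, 3]]

For real matrices with standard dot products, the defining identity <Ax, y> = <x, A^* y> gives (Ax)^T y = x^T (A^*) y, i.e. x^T A^T y = x^T (A^*) y. Since this holds for all x, y, we must have A^* = A^T. Therefore
A^* =
[[2, 1],
 [2, 3],
 [2, 3]].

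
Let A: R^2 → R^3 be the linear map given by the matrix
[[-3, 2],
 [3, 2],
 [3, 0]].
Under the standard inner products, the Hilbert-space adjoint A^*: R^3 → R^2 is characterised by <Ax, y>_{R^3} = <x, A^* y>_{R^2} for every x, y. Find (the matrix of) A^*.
A^* = A^T =
[[-3, 3, 3],
 [2, 2, 0]]

For real matrices with standard dot products, the defining identity <Ax, y> = <x, A^* y> gives (Ax)^T y = x^T (A^*) y, i.e. x^T A^T y = x^T (A^*) y. Since this holds for all x, y, we must have A^* = A^T. Therefore
A^* =
[[-3, 3, 3],
 [2, 2, 0]].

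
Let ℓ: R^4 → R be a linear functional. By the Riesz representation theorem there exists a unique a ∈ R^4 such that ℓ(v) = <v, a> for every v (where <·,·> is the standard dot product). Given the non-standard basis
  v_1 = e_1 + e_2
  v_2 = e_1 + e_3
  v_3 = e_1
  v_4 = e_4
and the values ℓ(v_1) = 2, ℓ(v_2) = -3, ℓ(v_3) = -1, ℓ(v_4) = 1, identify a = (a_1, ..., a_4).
a = (-1, 3, -2, 1)

Write a = (a_1, ..., a_4) in the standard basis. For each basis vector v_i, ℓ(v_i) = <v_i, a> is a linear equation in the a_j's. Collect the n equations into a matrix system V a = ℓ, where row i of V is v_i (expressed in the standard basis). Since V is invertible (lower-triangular with 1s on the diagonal, up to permutation), solve by back-substitution:
  V =
[[1, 1, 0, 0],
 [1, 0, 1, 0],
 [1, 0, 0, 0],
 [0, 0, 0, 1]]
  V a = (2, -3, -1, 1)
Solving gives a = (-1, 3, -2, 1).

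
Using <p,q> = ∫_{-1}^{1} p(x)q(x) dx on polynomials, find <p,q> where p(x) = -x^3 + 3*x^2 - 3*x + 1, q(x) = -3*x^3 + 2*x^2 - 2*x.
<p,q> = 1364/105

Expand the product: p(x)·q(x) = 3*x^6 - 11*x^5 + 17*x^4 - 15*x^3 + 8*x^2 - 2*x.
∫_{-1}^{1} of each monomial x^k gives [2/(k+1) if k even, 0 if k odd]. Integrating term-by-term (or equivalently evaluating the antiderivative F(x) = 3*x^7/7 - 11*x^6/6 + 17*x^5/5 - 15*x^4/4 + 8*x^3/3 - x^2 at the endpoints):
  F(1) − F(−1) = -37/420 − (-1831/140) = 1364/105.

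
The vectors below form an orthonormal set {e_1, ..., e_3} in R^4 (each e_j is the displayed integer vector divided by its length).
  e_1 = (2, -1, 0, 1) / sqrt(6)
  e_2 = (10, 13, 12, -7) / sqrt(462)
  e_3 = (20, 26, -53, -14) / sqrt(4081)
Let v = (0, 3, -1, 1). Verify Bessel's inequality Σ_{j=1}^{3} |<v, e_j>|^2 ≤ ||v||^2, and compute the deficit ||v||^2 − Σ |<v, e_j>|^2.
Σ |<v, e_j>|^2 = 259/53; ||v||^2 = 11; deficit = 324/53

Write each e_j = u_j / sqrt(<u_j, u_j>) where u_j is the displayed integer vector. Then <v, e_j> = <v, u_j> / sqrt(<u_j, u_j>), so |<v, e_j>|^2 = <v, u_j>^2 / <u_j, u_j>.
Coefficients: <v, e_1> = -2/sqrt(6), <v, e_2> = 20/sqrt(462), <v, e_3> = 117/sqrt(4081).
Square and sum: Σ |<v, e_j>|^2 = 259/53.
Compute ||v||^2 = v·v = 11.
Deficit = 11 − 259/53 = 324/53 ≥ 0, confirming Bessel's inequality. (The deficit equals ||v − Σ <v,e_j> e_j||^2, the squared distance from v to span{e_j}.)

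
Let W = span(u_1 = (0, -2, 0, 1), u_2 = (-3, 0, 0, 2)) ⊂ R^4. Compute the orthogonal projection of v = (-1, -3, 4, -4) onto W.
proj_W(v) = (87/61, -72/61, 0, -22/61)

Set up U = [u_1 | ... | u_2] ∈ R^(4×2). The projector onto W = col(U) is P = U (U^T U)^(-1) U^T.
Compute U^T U =
  [5, 2]
  [2, 13],
and U^T v = (2, -5).
Solve U^T U · c = U^T v for the coefficients: c = (36/61, -29/61). The projection is proj_W(v) = U c.
Check: (v - proj_W(v)) · u_1 = 0  (should be 0).
Check: (v - proj_W(v)) · u_2 = 0  (should be 0).
Result: proj_W(v) = (87/61, -72/61, 0, -22/61).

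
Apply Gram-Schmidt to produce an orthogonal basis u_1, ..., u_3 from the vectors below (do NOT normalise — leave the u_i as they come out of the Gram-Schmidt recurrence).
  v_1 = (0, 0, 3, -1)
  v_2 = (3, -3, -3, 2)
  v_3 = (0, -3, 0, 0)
Orthogonal basis:
  u_1 = (0, 0, 3, -1)
  u_2 = (3, -3, 3/10, 9/10)
  u_3 = (-10/7, -11/7, -1/7, -3/7)

Apply the Gram-Schmidt recurrence
  u_1 = v_1
  u_i = v_i − Σ_{j<i} ((v_i · u_j) / (u_j · u_j)) · u_j.

Step by step this gives:
  u_1 = (0, 0, 3, -1)
  u_2 = (3, -3, 3/10, 9/10)
  u_3 = (-10/7, -11/7, -1/7, -3/7)

Orthogonality check:
  u_2 · u_1 = 0 (should be 0)
  u_3 · u_1 = 0 (should be 0)
  u_3 · u_2 = 0 (should be 0)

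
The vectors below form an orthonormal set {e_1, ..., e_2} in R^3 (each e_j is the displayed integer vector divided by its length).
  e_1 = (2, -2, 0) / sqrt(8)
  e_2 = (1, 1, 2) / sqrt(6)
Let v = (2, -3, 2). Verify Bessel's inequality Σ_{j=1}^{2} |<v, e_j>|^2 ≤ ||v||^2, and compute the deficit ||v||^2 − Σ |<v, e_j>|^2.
Σ |<v, e_j>|^2 = 14; ||v||^2 = 17; deficit = 3

Write each e_j = u_j / sqrt(<u_j, u_j>) where u_j is the displayed integer vector. Then <v, e_j> = <v, u_j> / sqrt(<u_j, u_j>), so |<v, e_j>|^2 = <v, u_j>^2 / <u_j, u_j>.
Coefficients: <v, e_1> = 10/sqrt(8), <v, e_2> = 3/sqrt(6).
Square and sum: Σ |<v, e_j>|^2 = 14.
Compute ||v||^2 = v·v = 17.
Deficit = 17 − 14 = 3 ≥ 0, confirming Bessel's inequality. (The deficit equals ||v − Σ <v,e_j> e_j||^2, the squared distance from v to span{e_j}.)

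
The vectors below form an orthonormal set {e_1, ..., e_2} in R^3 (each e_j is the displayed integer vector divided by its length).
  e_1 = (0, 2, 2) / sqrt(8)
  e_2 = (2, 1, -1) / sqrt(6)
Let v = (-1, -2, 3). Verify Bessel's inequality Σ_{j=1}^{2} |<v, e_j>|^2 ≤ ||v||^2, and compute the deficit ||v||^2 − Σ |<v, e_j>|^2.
Σ |<v, e_j>|^2 = 26/3; ||v||^2 = 14; deficit = 16/3

Write each e_j = u_j / sqrt(<u_j, u_j>) where u_j is the displayed integer vector. Then <v, e_j> = <v, u_j> / sqrt(<u_j, u_j>), so |<v, e_j>|^2 = <v, u_j>^2 / <u_j, u_j>.
Coefficients: <v, e_1> = 2/sqrt(8), <v, e_2> = -7/sqrt(6).
Square and sum: Σ |<v, e_j>|^2 = 26/3.
Compute ||v||^2 = v·v = 14.
Deficit = 14 − 26/3 = 16/3 ≥ 0, confirming Bessel's inequality. (The deficit equals ||v − Σ <v,e_j> e_j||^2, the squared distance from v to span{e_j}.)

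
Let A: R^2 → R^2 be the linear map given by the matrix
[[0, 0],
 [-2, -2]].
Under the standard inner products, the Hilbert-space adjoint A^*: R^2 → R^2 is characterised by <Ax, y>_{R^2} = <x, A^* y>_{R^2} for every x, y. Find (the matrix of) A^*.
A^* = A^T =
[[0, -2],
 [0, -2]]

For real matrices with standard dot products, the defining identity <Ax, y> = <x, A^* y> gives (Ax)^T y = x^T (A^*) y, i.e. x^T A^T y = x^T (A^*) y. Since this holds for all x, y, we must have A^* = A^T. Therefore
A^* =
[[0, -2],
 [0, -2]].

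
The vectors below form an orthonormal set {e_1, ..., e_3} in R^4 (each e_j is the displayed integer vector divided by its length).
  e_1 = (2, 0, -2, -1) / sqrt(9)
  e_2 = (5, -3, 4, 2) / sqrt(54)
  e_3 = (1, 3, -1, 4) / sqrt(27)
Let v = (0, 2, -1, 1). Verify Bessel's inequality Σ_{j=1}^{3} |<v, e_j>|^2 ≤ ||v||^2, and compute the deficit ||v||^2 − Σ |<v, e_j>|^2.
Σ |<v, e_j>|^2 = 52/9; ||v||^2 = 6; deficit = 2/9

Write each e_j = u_j / sqrt(<u_j, u_j>) where u_j is the displayed integer vector. Then <v, e_j> = <v, u_j> / sqrt(<u_j, u_j>), so |<v, e_j>|^2 = <v, u_j>^2 / <u_j, u_j>.
Coefficients: <v, e_1> = 1/sqrt(9), <v, e_2> = -8/sqrt(54), <v, e_3> = 11/sqrt(27).
Square and sum: Σ |<v, e_j>|^2 = 52/9.
Compute ||v||^2 = v·v = 6.
Deficit = 6 − 52/9 = 2/9 ≥ 0, confirming Bessel's inequality. (The deficit equals ||v − Σ <v,e_j> e_j||^2, the squared distance from v to span{e_j}.)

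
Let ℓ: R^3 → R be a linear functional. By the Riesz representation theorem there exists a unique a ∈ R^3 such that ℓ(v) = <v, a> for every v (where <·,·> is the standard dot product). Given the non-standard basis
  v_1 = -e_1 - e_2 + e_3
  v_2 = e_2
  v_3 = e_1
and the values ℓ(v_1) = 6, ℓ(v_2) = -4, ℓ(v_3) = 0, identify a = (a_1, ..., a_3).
a = (0, -4, 2)

Write a = (a_1, ..., a_3) in the standard basis. For each basis vector v_i, ℓ(v_i) = <v_i, a> is a linear equation in the a_j's. Collect the n equations into a matrix system V a = ℓ, where row i of V is v_i (expressed in the standard basis). Since V is invertible (lower-triangular with 1s on the diagonal, up to permutation), solve by back-substitution:
  V =
[[-1, -1, 1],
 [0, 1, 0],
 [1, 0, 0]]
  V a = (6, -4, 0)
Solving gives a = (0, -4, 2).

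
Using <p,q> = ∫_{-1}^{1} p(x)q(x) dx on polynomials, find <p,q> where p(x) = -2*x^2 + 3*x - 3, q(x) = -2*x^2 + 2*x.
<p,q> = 48/5

Expand the product: p(x)·q(x) = 4*x^4 - 10*x^3 + 12*x^2 - 6*x.
∫_{-1}^{1} of each monomial x^k gives [2/(k+1) if k even, 0 if k odd]. Integrating term-by-term (or equivalently evaluating the antiderivative F(x) = 4*x^5/5 - 5*x^4/2 + 4*x^3 - 3*x^2 at the endpoints):
  F(1) − F(−1) = -7/10 − (-103/10) = 48/5.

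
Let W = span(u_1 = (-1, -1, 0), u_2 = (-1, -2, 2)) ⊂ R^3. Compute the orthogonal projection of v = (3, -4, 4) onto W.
proj_W(v) = (7/9, -16/9, 46/9)

Set up U = [u_1 | ... | u_2] ∈ R^(3×2). The projector onto W = col(U) is P = U (U^T U)^(-1) U^T.
Compute U^T U =
  [2, 3]
  [3, 9],
and U^T v = (1, 13).
Solve U^T U · c = U^T v for the coefficients: c = (-10/3, 23/9). The projection is proj_W(v) = U c.
Check: (v - proj_W(v)) · u_1 = 0  (should be 0).
Check: (v - proj_W(v)) · u_2 = 0  (should be 0).
Result: proj_W(v) = (7/9, -16/9, 46/9).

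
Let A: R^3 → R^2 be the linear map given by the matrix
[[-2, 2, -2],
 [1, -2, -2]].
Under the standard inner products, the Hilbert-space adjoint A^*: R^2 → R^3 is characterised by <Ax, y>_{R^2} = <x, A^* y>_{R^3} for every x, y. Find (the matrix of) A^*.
A^* = A^T =
[[-2, 1],
 [2, -2],
 [-2, -2]]

For real matrices with standard dot products, the defining identity <Ax, y> = <x, A^* y> gives (Ax)^T y = x^T (A^*) y, i.e. x^T A^T y = x^T (A^*) y. Since this holds for all x, y, we must have A^* = A^T. Therefore
A^* =
[[-2, 1],
 [2, -2],
 [-2, -2]].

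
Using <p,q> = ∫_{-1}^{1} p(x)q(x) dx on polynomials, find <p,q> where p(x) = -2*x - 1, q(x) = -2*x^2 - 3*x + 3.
<p,q> = -2/3

Expand the product: p(x)·q(x) = 4*x^3 + 8*x^2 - 3*x - 3.
∫_{-1}^{1} of each monomial x^k gives [2/(k+1) if k even, 0 if k odd]. Integrating term-by-term (or equivalently evaluating the antiderivative F(x) = x^4 + 8*x^3/3 - 3*x^2/2 - 3*x at the endpoints):
  F(1) − F(−1) = -5/6 − (-1/6) = -2/3.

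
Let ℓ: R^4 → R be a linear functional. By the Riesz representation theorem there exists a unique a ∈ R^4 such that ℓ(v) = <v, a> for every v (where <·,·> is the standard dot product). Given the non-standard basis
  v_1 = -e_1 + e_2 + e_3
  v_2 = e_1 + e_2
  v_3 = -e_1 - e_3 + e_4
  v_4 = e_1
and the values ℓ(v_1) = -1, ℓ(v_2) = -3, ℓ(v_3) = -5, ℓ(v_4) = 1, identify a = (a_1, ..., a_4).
a = (1, -4, 4, 0)

Write a = (a_1, ..., a_4) in the standard basis. For each basis vector v_i, ℓ(v_i) = <v_i, a> is a linear equation in the a_j's. Collect the n equations into a matrix system V a = ℓ, where row i of V is v_i (expressed in the standard basis). Since V is invertible (lower-triangular with 1s on the diagonal, up to permutation), solve by back-substitution:
  V =
[[-1, 1, 1, 0],
 [1, 1, 0, 0],
 [-1, 0, -1, 1],
 [1, 0, 0, 0]]
  V a = (-1, -3, -5, 1)
Solving gives a = (1, -4, 4, 0).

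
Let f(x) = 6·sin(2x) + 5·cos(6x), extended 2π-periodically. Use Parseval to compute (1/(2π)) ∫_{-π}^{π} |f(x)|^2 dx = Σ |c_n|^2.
Σ |c_n|^2 = 61/2

Expand |f|^2 and use orthogonality of {sin(nx), cos(mx)} on [-π, π]:
  ∫_{-π}^{π} sin(nx)^2 dx = π, ∫ cos(mx)^2 dx = π, and cross terms integrate to 0.
So ∫_{-π}^{π} f(x)^2 dx = 6^2 · π + 5^2 · π = (36 + 25)π.
Divide by 2π: (36 + 25)/2 = 61/2.
By Parseval, this equals Σ |c_n|^2.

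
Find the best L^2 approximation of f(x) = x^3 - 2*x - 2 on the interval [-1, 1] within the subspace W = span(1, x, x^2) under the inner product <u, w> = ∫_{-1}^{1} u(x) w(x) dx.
g(x) = -7*x/5 - 2

The best approximation g ∈ W is the orthogonal projection of f onto W. Writing g = a_0 + a_1 x + a_2 x^2, the coefficients solve the normal equations G · a = b where
  G_{ij} = <φ_i, φ_j> and b_i = <f, φ_i>, with φ_0 = 1, φ_1 = x, φ_2 = x^2.
G =
  [2, 0, 2/3]
  [0, 2/3, 0]
  [2/3, 0, 2/5],
b = (-4, -14/15, -4/3).
Solving gives a_0 = -2, a_1 = -7/5, a_2 = 0, so
  g(x) = -7*x/5 - 2.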